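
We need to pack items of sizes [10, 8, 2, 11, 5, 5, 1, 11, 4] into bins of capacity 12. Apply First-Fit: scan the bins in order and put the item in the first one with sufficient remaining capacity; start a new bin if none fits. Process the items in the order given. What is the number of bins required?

6

bin 1: place 10, 2 left
bin 2: place 8, 4 left
bin 1: place 2, 0 left
bin 3: place 11, 1 left
bin 4: place 5, 7 left
bin 4: place 5, 2 left
bin 2: place 1, 3 left
bin 5: place 11, 1 left
bin 6: place 4, 8 left
Final bins: [10,2] [8,1] [11] [5,5] [11] [4].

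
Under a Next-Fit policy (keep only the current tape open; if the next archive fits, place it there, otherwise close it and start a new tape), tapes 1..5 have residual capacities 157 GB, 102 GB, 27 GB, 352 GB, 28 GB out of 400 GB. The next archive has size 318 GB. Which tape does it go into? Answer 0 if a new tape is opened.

Next-Fit only looks at tape 5, which has 28 GB free.
318 GB does not fit, so a new tape is opened.

0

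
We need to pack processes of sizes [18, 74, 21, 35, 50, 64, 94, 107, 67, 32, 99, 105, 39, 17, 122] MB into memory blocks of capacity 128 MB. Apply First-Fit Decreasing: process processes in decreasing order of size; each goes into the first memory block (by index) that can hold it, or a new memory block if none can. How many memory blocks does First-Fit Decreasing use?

8 memory blocks

Sorted descending: 122, 107, 105, 99, 94, 74, 67, 64, 50, 39, 35, 32, 21, 18, 17.
Put 122 MB in memory block 1; 6 MB remain.
Put 107 MB in memory block 2; 21 MB remain.
Put 105 MB in memory block 3; 23 MB remain.
Put 99 MB in memory block 4; 29 MB remain.
Put 94 MB in memory block 5; 34 MB remain.
Put 74 MB in memory block 6; 54 MB remain.
Put 67 MB in memory block 7; 61 MB remain.
Put 64 MB in memory block 8; 64 MB remain.
Put 50 MB in memory block 6; 4 MB remain.
Put 39 MB in memory block 7; 22 MB remain.
Put 35 MB in memory block 8; 29 MB remain.
Put 32 MB in memory block 5; 2 MB remain.
Put 21 MB in memory block 2; 0 MB remain.
Put 18 MB in memory block 3; 5 MB remain.
Put 17 MB in memory block 4; 12 MB remain.
Final memory blocks: [122] [107,21] [105,18] [99,17] [94,32] [74,50] [67,39] [64,35].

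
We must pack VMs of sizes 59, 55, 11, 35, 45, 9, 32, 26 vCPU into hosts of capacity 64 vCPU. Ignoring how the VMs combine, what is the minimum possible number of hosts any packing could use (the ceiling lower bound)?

5 hosts

Total size = 59 + 55 + 11 + 35 + 45 + 9 + 32 + 26 = 272 vCPU.
⌈272 / 64⌉ = 5.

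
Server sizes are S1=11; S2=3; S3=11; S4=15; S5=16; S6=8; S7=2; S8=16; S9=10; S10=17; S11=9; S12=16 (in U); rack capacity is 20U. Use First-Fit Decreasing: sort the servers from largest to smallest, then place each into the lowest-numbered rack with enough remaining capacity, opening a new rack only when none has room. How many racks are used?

Sorted descending: 17, 16, 16, 16, 15, 11, 11, 10, 9, 8, 3, 2.
Put 17U in rack 1; 3U remain.
Put 16U in rack 2; 4U remain.
Put 16U in rack 3; 4U remain.
Put 16U in rack 4; 4U remain.
Put 15U in rack 5; 5U remain.
Put 11U in rack 6; 9U remain.
Put 11U in rack 7; 9U remain.
Put 10U in rack 8; 10U remain.
Put 9U in rack 6; 0U remain.
Put 8U in rack 7; 1U remain.
Put 3U in rack 1; 0U remain.
Put 2U in rack 2; 2U remain.
Final racks: [17,3] [16,2] [16] [16] [15] [11,9] [11,8] [10].

8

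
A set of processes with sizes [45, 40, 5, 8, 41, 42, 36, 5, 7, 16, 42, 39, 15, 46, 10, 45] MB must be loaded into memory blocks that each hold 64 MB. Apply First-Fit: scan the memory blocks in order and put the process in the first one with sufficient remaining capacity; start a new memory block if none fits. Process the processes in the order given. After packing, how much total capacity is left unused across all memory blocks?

134

45 MB → memory block 1 (remaining 19 MB)
40 MB → memory block 2 (remaining 24 MB)
5 MB → memory block 1 (remaining 14 MB)
8 MB → memory block 1 (remaining 6 MB)
41 MB → memory block 3 (remaining 23 MB)
42 MB → memory block 4 (remaining 22 MB)
36 MB → memory block 5 (remaining 28 MB)
5 MB → memory block 1 (remaining 1 MB)
7 MB → memory block 2 (remaining 17 MB)
16 MB → memory block 2 (remaining 1 MB)
42 MB → memory block 6 (remaining 22 MB)
39 MB → memory block 7 (remaining 25 MB)
15 MB → memory block 3 (remaining 8 MB)
46 MB → memory block 8 (remaining 18 MB)
10 MB → memory block 4 (remaining 12 MB)
45 MB → memory block 9 (remaining 19 MB)
9 memory blocks × 64 MB = 576 MB; used 442 MB; unused 134 MB.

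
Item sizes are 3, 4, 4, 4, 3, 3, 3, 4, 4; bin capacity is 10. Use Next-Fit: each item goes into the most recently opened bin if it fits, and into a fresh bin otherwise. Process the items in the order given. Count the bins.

Put 3 in bin 1; 7 remain.
Put 4 in bin 1; 3 remain.
Put 4 in bin 2; 6 remain.
Put 4 in bin 2; 2 remain.
Put 3 in bin 3; 7 remain.
Put 3 in bin 3; 4 remain.
Put 3 in bin 3; 1 remain.
Put 4 in bin 4; 6 remain.
Put 4 in bin 4; 2 remain.
Final bins: [3,4] [4,4] [3,3,3] [4,4].

4 bins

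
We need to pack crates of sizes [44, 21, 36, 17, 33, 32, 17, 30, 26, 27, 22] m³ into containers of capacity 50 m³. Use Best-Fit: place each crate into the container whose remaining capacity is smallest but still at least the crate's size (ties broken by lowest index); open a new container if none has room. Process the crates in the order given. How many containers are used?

container 1: place 44 m³, 6 m³ left
container 2: place 21 m³, 29 m³ left
container 3: place 36 m³, 14 m³ left
container 2: place 17 m³, 12 m³ left
container 4: place 33 m³, 17 m³ left
container 5: place 32 m³, 18 m³ left
container 4: place 17 m³, 0 m³ left
container 6: place 30 m³, 20 m³ left
container 7: place 26 m³, 24 m³ left
container 8: place 27 m³, 23 m³ left
container 8: place 22 m³, 1 m³ left

8 containers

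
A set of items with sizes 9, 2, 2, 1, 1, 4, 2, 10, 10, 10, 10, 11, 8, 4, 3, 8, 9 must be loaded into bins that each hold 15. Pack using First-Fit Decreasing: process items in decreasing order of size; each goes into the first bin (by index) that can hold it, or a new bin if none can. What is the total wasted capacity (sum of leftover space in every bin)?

Sorted descending: 11, 10, 10, 10, 10, 9, 9, 8, 8, 4, 4, 3, 2, 2, 2, 1, 1.
bin 1: place 11, 4 left
bin 2: place 10, 5 left
bin 3: place 10, 5 left
bin 4: place 10, 5 left
bin 5: place 10, 5 left
bin 6: place 9, 6 left
bin 7: place 9, 6 left
bin 8: place 8, 7 left
bin 9: place 8, 7 left
bin 1: place 4, 0 left
bin 2: place 4, 1 left
bin 3: place 3, 2 left
bin 3: place 2, 0 left
bin 4: place 2, 3 left
bin 4: place 2, 1 left
bin 2: place 1, 0 left
bin 4: place 1, 0 left
9 bins × 15 = 135; used 104; unused 31.

31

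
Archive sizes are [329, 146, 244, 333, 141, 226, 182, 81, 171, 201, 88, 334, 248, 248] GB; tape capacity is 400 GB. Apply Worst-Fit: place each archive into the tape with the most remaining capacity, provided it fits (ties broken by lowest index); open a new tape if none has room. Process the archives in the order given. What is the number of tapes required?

9 tapes

tape 1: place 329 GB, 71 GB left
tape 2: place 146 GB, 254 GB left
tape 2: place 244 GB, 10 GB left
tape 3: place 333 GB, 67 GB left
tape 4: place 141 GB, 259 GB left
tape 4: place 226 GB, 33 GB left
tape 5: place 182 GB, 218 GB left
tape 5: place 81 GB, 137 GB left
tape 6: place 171 GB, 229 GB left
tape 6: place 201 GB, 28 GB left
tape 5: place 88 GB, 49 GB left
tape 7: place 334 GB, 66 GB left
tape 8: place 248 GB, 152 GB left
tape 9: place 248 GB, 152 GB left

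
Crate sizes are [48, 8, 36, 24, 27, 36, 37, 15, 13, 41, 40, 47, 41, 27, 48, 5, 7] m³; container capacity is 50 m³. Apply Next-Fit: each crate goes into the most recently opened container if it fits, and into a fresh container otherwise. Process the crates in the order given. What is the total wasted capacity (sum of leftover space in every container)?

200

Put 48 m³ in container 1; 2 m³ remain.
Put 8 m³ in container 2; 42 m³ remain.
Put 36 m³ in container 2; 6 m³ remain.
Put 24 m³ in container 3; 26 m³ remain.
Put 27 m³ in container 4; 23 m³ remain.
Put 36 m³ in container 5; 14 m³ remain.
Put 37 m³ in container 6; 13 m³ remain.
Put 15 m³ in container 7; 35 m³ remain.
Put 13 m³ in container 7; 22 m³ remain.
Put 41 m³ in container 8; 9 m³ remain.
Put 40 m³ in container 9; 10 m³ remain.
Put 47 m³ in container 10; 3 m³ remain.
Put 41 m³ in container 11; 9 m³ remain.
Put 27 m³ in container 12; 23 m³ remain.
Put 48 m³ in container 13; 2 m³ remain.
Put 5 m³ in container 14; 45 m³ remain.
Put 7 m³ in container 14; 38 m³ remain.
14 containers × 50 m³ = 700 m³; used 500 m³; unused 200 m³.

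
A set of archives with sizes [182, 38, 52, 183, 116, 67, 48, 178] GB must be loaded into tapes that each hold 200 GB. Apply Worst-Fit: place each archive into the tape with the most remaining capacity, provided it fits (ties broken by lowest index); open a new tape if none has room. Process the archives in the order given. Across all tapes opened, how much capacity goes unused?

182 GB → tape 1 (remaining 18 GB)
38 GB → tape 2 (remaining 162 GB)
52 GB → tape 2 (remaining 110 GB)
183 GB → tape 3 (remaining 17 GB)
116 GB → tape 4 (remaining 84 GB)
67 GB → tape 2 (remaining 43 GB)
48 GB → tape 4 (remaining 36 GB)
178 GB → tape 5 (remaining 22 GB)
5 tapes × 200 GB = 1000 GB; used 864 GB; unused 136 GB.

136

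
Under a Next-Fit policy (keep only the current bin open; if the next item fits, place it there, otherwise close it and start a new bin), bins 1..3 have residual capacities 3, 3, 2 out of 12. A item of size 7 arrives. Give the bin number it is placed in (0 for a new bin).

0

Next-Fit only looks at bin 3, which has 2 free.
7 does not fit, so a new bin is opened.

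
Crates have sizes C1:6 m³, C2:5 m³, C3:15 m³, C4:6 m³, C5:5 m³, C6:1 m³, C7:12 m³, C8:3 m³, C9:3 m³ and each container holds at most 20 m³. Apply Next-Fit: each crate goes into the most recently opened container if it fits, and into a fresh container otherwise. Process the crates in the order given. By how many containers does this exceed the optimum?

Next-Fit: [6,5] [15] [6,5,1] [12,3,3] → 4 containers.
Total size 56 m³; any packing needs at least ⌈56/20⌉ = 3 containers.
An optimal packing achieves that bound: [15,5] [12,6,1] [6,5,3,3] → 3 containers.
Excess: 4 − 3 = 1.

1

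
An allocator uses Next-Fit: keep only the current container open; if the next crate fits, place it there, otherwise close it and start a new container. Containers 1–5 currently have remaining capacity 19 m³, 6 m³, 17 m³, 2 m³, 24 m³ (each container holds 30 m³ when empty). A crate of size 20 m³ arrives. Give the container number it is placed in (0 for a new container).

5

Next-Fit only looks at container 5, which has 24 m³ free.
20 m³ fits there.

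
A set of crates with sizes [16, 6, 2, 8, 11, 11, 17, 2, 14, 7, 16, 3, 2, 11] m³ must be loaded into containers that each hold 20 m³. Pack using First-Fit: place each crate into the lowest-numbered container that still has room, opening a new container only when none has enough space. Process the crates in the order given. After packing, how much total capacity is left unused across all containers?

Put 16 m³ in container 1; 4 m³ remain.
Put 6 m³ in container 2; 14 m³ remain.
Put 2 m³ in container 1; 2 m³ remain.
Put 8 m³ in container 2; 6 m³ remain.
Put 11 m³ in container 3; 9 m³ remain.
Put 11 m³ in container 4; 9 m³ remain.
Put 17 m³ in container 5; 3 m³ remain.
Put 2 m³ in container 1; 0 m³ remain.
Put 14 m³ in container 6; 6 m³ remain.
Put 7 m³ in container 3; 2 m³ remain.
Put 16 m³ in container 7; 4 m³ remain.
Put 3 m³ in container 2; 3 m³ remain.
Put 2 m³ in container 2; 1 m³ remain.
Put 11 m³ in container 8; 9 m³ remain.
8 containers × 20 m³ = 160 m³; used 126 m³; unused 34 m³.

34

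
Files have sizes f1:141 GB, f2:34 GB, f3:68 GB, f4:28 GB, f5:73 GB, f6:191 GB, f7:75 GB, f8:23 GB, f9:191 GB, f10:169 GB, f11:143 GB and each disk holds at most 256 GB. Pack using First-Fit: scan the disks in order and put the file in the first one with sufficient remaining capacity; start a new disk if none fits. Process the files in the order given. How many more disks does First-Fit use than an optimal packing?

1

First-Fit: [141,34,68] [28,73,75,23] [191] [191] [169] [143] → 6 disks.
Total size 1136 GB; any packing needs at least ⌈1136/256⌉ = 5 disks.
An optimal packing achieves that bound: [191,34,28] [191,23] [169,75] [143,73] [141,68] → 5 disks.
Excess: 6 − 5 = 1.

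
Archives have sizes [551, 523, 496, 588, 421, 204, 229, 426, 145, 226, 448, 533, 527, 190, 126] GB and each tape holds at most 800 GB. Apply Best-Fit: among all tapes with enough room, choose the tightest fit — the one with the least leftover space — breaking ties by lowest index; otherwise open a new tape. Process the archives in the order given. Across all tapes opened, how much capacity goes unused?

1567

tape 1: place 551 GB, 249 GB left
tape 2: place 523 GB, 277 GB left
tape 3: place 496 GB, 304 GB left
tape 4: place 588 GB, 212 GB left
tape 5: place 421 GB, 379 GB left
tape 4: place 204 GB, 8 GB left
tape 1: place 229 GB, 20 GB left
tape 6: place 426 GB, 374 GB left
tape 2: place 145 GB, 132 GB left
tape 3: place 226 GB, 78 GB left
tape 7: place 448 GB, 352 GB left
tape 8: place 533 GB, 267 GB left
tape 9: place 527 GB, 273 GB left
tape 8: place 190 GB, 77 GB left
tape 2: place 126 GB, 6 GB left
9 tapes × 800 GB = 7200 GB; used 5633 GB; unused 1567 GB.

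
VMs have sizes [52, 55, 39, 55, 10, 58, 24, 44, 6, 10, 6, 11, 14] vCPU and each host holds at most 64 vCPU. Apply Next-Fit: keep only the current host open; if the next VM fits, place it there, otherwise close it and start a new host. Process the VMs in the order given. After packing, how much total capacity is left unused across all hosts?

host 1: place 52 vCPU, 12 vCPU left
host 2: place 55 vCPU, 9 vCPU left
host 3: place 39 vCPU, 25 vCPU left
host 4: place 55 vCPU, 9 vCPU left
host 5: place 10 vCPU, 54 vCPU left
host 6: place 58 vCPU, 6 vCPU left
host 7: place 24 vCPU, 40 vCPU left
host 8: place 44 vCPU, 20 vCPU left
host 8: place 6 vCPU, 14 vCPU left
host 8: place 10 vCPU, 4 vCPU left
host 9: place 6 vCPU, 58 vCPU left
host 9: place 11 vCPU, 47 vCPU left
host 9: place 14 vCPU, 33 vCPU left
9 hosts × 64 vCPU = 576 vCPU; used 384 vCPU; unused 192 vCPU.

192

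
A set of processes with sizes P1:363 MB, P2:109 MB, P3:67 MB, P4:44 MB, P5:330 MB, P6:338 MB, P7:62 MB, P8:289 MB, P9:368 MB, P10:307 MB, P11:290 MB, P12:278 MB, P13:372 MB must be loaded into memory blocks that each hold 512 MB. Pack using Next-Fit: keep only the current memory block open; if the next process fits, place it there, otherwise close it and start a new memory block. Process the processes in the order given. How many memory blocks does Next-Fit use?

9 memory blocks

Put P1 (363 MB) in memory block 1; 149 MB remain.
Put P2 (109 MB) in memory block 1; 40 MB remain.
Put P3 (67 MB) in memory block 2; 445 MB remain.
Put P4 (44 MB) in memory block 2; 401 MB remain.
Put P5 (330 MB) in memory block 2; 71 MB remain.
Put P6 (338 MB) in memory block 3; 174 MB remain.
Put P7 (62 MB) in memory block 3; 112 MB remain.
Put P8 (289 MB) in memory block 4; 223 MB remain.
Put P9 (368 MB) in memory block 5; 144 MB remain.
Put P10 (307 MB) in memory block 6; 205 MB remain.
Put P11 (290 MB) in memory block 7; 222 MB remain.
Put P12 (278 MB) in memory block 8; 234 MB remain.
Put P13 (372 MB) in memory block 9; 140 MB remain.
Final memory blocks: [363,109] [67,44,330] [338,62] [289] [368] [307] [290] [278] [372].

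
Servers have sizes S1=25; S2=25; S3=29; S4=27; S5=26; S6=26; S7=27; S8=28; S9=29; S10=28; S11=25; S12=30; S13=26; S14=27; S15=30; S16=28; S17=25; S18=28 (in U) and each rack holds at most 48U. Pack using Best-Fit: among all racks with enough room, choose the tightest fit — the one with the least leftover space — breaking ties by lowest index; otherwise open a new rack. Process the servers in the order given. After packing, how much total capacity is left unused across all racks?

S1 (25U) → rack 1 (remaining 23U)
S2 (25U) → rack 2 (remaining 23U)
S3 (29U) → rack 3 (remaining 19U)
S4 (27U) → rack 4 (remaining 21U)
S5 (26U) → rack 5 (remaining 22U)
S6 (26U) → rack 6 (remaining 22U)
S7 (27U) → rack 7 (remaining 21U)
S8 (28U) → rack 8 (remaining 20U)
S9 (29U) → rack 9 (remaining 19U)
S10 (28U) → rack 10 (remaining 20U)
S11 (25U) → rack 11 (remaining 23U)
S12 (30U) → rack 12 (remaining 18U)
S13 (26U) → rack 13 (remaining 22U)
S14 (27U) → rack 14 (remaining 21U)
S15 (30U) → rack 15 (remaining 18U)
S16 (28U) → rack 16 (remaining 20U)
S17 (25U) → rack 17 (remaining 23U)
S18 (28U) → rack 18 (remaining 20U)
18 racks × 48U = 864U; used 489U; unused 375U.

375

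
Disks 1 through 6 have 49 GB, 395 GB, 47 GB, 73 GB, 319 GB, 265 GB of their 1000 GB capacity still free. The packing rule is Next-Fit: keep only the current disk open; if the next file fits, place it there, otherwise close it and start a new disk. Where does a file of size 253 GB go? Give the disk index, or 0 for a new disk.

Next-Fit only looks at disk 6, which has 265 GB free.
253 GB fits there.

6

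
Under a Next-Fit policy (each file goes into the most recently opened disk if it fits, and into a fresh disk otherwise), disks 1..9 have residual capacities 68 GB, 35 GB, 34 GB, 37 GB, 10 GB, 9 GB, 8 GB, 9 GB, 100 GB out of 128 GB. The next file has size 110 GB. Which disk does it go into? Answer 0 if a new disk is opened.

0

Next-Fit only looks at disk 9, which has 100 GB free.
110 GB does not fit, so a new disk is opened.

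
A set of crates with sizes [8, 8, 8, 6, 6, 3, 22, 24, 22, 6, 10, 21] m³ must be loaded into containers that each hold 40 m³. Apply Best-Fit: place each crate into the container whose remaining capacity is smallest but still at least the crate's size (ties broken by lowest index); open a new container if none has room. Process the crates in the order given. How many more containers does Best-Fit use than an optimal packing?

1

Best-Fit: [8,8,8,6,6,3] [22] [24,6,10] [22] [21] → 5 containers.
Total size 144 m³; any packing needs at least ⌈144/40⌉ = 4 containers.
An optimal packing achieves that bound: [24,10,6] [22,8,8] [22,8,6,3] [21,6] → 4 containers.
Excess: 5 − 4 = 1.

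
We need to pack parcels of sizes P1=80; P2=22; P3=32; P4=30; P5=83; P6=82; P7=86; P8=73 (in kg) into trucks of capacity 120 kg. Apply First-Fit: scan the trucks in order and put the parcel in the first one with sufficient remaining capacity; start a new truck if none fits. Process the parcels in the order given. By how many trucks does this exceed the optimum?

First-Fit: [80,22] [32,30] [83] [82] [86] [73] → 6 trucks.
Total size 488 kg; any packing needs at least ⌈488/120⌉ = 5 trucks.
An optimal packing achieves that bound: [86,32] [83,30] [82,22] [80] [73] → 5 trucks.
Excess: 6 − 5 = 1.

1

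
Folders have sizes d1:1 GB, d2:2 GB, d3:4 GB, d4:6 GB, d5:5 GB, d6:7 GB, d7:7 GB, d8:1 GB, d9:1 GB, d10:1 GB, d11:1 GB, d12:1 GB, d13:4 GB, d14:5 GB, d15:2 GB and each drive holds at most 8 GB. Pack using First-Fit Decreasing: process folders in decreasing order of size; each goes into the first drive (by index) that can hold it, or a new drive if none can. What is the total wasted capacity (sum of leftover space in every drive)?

Sorted descending: 7, 7, 6, 5, 5, 4, 4, 2, 2, 1, 1, 1, 1, 1, 1.
7 GB → drive 1 (remaining 1 GB)
7 GB → drive 2 (remaining 1 GB)
6 GB → drive 3 (remaining 2 GB)
5 GB → drive 4 (remaining 3 GB)
5 GB → drive 5 (remaining 3 GB)
4 GB → drive 6 (remaining 4 GB)
4 GB → drive 6 (remaining 0 GB)
2 GB → drive 3 (remaining 0 GB)
2 GB → drive 4 (remaining 1 GB)
1 GB → drive 1 (remaining 0 GB)
1 GB → drive 2 (remaining 0 GB)
1 GB → drive 4 (remaining 0 GB)
1 GB → drive 5 (remaining 2 GB)
1 GB → drive 5 (remaining 1 GB)
1 GB → drive 5 (remaining 0 GB)
6 drives × 8 GB = 48 GB; used 48 GB; unused 0 GB.

0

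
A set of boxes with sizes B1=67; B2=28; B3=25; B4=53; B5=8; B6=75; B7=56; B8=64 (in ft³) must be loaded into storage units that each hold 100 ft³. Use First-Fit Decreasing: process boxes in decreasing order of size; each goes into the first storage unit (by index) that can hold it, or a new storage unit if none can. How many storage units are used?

Sorted descending: 75, 67, 64, 56, 53, 28, 25, 8.
storage unit 1: place 75 ft³, 25 ft³ left
storage unit 2: place 67 ft³, 33 ft³ left
storage unit 3: place 64 ft³, 36 ft³ left
storage unit 4: place 56 ft³, 44 ft³ left
storage unit 5: place 53 ft³, 47 ft³ left
storage unit 2: place 28 ft³, 5 ft³ left
storage unit 1: place 25 ft³, 0 ft³ left
storage unit 3: place 8 ft³, 28 ft³ left

5 storage units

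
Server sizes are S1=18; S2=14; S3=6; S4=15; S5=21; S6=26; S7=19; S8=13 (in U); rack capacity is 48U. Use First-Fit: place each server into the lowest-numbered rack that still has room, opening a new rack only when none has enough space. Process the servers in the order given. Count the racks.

4 racks

S1 (18U) → rack 1 (remaining 30U)
S2 (14U) → rack 1 (remaining 16U)
S3 (6U) → rack 1 (remaining 10U)
S4 (15U) → rack 2 (remaining 33U)
S5 (21U) → rack 2 (remaining 12U)
S6 (26U) → rack 3 (remaining 22U)
S7 (19U) → rack 3 (remaining 3U)
S8 (13U) → rack 4 (remaining 35U)
Final racks: [18,14,6] [15,21] [26,19] [13].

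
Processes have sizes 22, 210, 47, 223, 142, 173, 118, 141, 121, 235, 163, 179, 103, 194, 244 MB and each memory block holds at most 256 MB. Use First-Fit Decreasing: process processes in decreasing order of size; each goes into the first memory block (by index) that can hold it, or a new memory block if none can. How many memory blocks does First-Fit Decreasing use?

11

Sorted descending: 244, 235, 223, 210, 194, 179, 173, 163, 142, 141, 121, 118, 103, 47, 22.
244 MB → memory block 1 (remaining 12 MB)
235 MB → memory block 2 (remaining 21 MB)
223 MB → memory block 3 (remaining 33 MB)
210 MB → memory block 4 (remaining 46 MB)
194 MB → memory block 5 (remaining 62 MB)
179 MB → memory block 6 (remaining 77 MB)
173 MB → memory block 7 (remaining 83 MB)
163 MB → memory block 8 (remaining 93 MB)
142 MB → memory block 9 (remaining 114 MB)
141 MB → memory block 10 (remaining 115 MB)
121 MB → memory block 11 (remaining 135 MB)
118 MB → memory block 11 (remaining 17 MB)
103 MB → memory block 9 (remaining 11 MB)
47 MB → memory block 5 (remaining 15 MB)
22 MB → memory block 3 (remaining 11 MB)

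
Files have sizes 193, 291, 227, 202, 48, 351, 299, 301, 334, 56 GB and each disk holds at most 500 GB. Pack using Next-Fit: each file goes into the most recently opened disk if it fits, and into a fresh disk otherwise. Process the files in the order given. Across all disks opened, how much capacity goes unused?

193 GB → disk 1 (remaining 307 GB)
291 GB → disk 1 (remaining 16 GB)
227 GB → disk 2 (remaining 273 GB)
202 GB → disk 2 (remaining 71 GB)
48 GB → disk 2 (remaining 23 GB)
351 GB → disk 3 (remaining 149 GB)
299 GB → disk 4 (remaining 201 GB)
301 GB → disk 5 (remaining 199 GB)
334 GB → disk 6 (remaining 166 GB)
56 GB → disk 6 (remaining 110 GB)
6 disks × 500 GB = 3000 GB; used 2302 GB; unused 698 GB.

698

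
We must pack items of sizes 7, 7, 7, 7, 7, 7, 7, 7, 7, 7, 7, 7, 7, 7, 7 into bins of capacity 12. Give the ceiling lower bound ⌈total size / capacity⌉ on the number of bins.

9

Total size = 7 + 7 + 7 + 7 + 7 + 7 + 7 + 7 + 7 + 7 + 7 + 7 + 7 + 7 + 7 = 105.
⌈105 / 12⌉ = 9.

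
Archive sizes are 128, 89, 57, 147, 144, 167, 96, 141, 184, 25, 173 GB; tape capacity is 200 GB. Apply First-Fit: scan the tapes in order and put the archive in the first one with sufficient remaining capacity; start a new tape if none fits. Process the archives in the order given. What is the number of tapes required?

128 GB → tape 1 (remaining 72 GB)
89 GB → tape 2 (remaining 111 GB)
57 GB → tape 1 (remaining 15 GB)
147 GB → tape 3 (remaining 53 GB)
144 GB → tape 4 (remaining 56 GB)
167 GB → tape 5 (remaining 33 GB)
96 GB → tape 2 (remaining 15 GB)
141 GB → tape 6 (remaining 59 GB)
184 GB → tape 7 (remaining 16 GB)
25 GB → tape 3 (remaining 28 GB)
173 GB → tape 8 (remaining 27 GB)
Final tapes: [128,57] [89,96] [147,25] [144] [167] [141] [184] [173].

8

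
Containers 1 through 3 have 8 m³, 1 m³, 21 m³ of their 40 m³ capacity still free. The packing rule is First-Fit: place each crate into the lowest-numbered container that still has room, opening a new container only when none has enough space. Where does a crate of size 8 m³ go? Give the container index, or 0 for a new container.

Containers with room: container 1 (8 m³), container 3 (21 m³).
The first with room is container 1.

1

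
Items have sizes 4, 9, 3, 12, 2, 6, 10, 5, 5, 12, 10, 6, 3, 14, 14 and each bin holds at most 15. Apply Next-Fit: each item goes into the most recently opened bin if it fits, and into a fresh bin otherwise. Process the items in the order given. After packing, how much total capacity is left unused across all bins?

35

Put 4 in bin 1; 11 remain.
Put 9 in bin 1; 2 remain.
Put 3 in bin 2; 12 remain.
Put 12 in bin 2; 0 remain.
Put 2 in bin 3; 13 remain.
Put 6 in bin 3; 7 remain.
Put 10 in bin 4; 5 remain.
Put 5 in bin 4; 0 remain.
Put 5 in bin 5; 10 remain.
Put 12 in bin 6; 3 remain.
Put 10 in bin 7; 5 remain.
Put 6 in bin 8; 9 remain.
Put 3 in bin 8; 6 remain.
Put 14 in bin 9; 1 remain.
Put 14 in bin 10; 1 remain.
10 bins × 15 = 150; used 115; unused 35.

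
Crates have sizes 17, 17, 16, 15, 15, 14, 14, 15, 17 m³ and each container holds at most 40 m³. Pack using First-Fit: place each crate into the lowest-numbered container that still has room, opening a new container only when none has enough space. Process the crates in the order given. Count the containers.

5

17 m³ → container 1 (remaining 23 m³)
17 m³ → container 1 (remaining 6 m³)
16 m³ → container 2 (remaining 24 m³)
15 m³ → container 2 (remaining 9 m³)
15 m³ → container 3 (remaining 25 m³)
14 m³ → container 3 (remaining 11 m³)
14 m³ → container 4 (remaining 26 m³)
15 m³ → container 4 (remaining 11 m³)
17 m³ → container 5 (remaining 23 m³)
Final containers: [17,17] [16,15] [15,14] [14,15] [17].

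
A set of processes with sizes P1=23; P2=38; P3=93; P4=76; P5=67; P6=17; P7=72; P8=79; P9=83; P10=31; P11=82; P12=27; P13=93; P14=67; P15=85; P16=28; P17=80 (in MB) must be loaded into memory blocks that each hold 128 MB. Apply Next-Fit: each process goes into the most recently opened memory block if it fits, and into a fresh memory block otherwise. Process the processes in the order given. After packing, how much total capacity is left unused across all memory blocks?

Put P1 (23 MB) in memory block 1; 105 MB remain.
Put P2 (38 MB) in memory block 1; 67 MB remain.
Put P3 (93 MB) in memory block 2; 35 MB remain.
Put P4 (76 MB) in memory block 3; 52 MB remain.
Put P5 (67 MB) in memory block 4; 61 MB remain.
Put P6 (17 MB) in memory block 4; 44 MB remain.
Put P7 (72 MB) in memory block 5; 56 MB remain.
Put P8 (79 MB) in memory block 6; 49 MB remain.
Put P9 (83 MB) in memory block 7; 45 MB remain.
Put P10 (31 MB) in memory block 7; 14 MB remain.
Put P11 (82 MB) in memory block 8; 46 MB remain.
Put P12 (27 MB) in memory block 8; 19 MB remain.
Put P13 (93 MB) in memory block 9; 35 MB remain.
Put P14 (67 MB) in memory block 10; 61 MB remain.
Put P15 (85 MB) in memory block 11; 43 MB remain.
Put P16 (28 MB) in memory block 11; 15 MB remain.
Put P17 (80 MB) in memory block 12; 48 MB remain.
12 memory blocks × 128 MB = 1536 MB; used 1041 MB; unused 495 MB.

495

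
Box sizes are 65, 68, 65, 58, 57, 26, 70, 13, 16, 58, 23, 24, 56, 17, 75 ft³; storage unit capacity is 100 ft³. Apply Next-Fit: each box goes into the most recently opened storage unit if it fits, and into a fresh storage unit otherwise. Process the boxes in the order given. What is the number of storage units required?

storage unit 1: place 65 ft³, 35 ft³ left
storage unit 2: place 68 ft³, 32 ft³ left
storage unit 3: place 65 ft³, 35 ft³ left
storage unit 4: place 58 ft³, 42 ft³ left
storage unit 5: place 57 ft³, 43 ft³ left
storage unit 5: place 26 ft³, 17 ft³ left
storage unit 6: place 70 ft³, 30 ft³ left
storage unit 6: place 13 ft³, 17 ft³ left
storage unit 6: place 16 ft³, 1 ft³ left
storage unit 7: place 58 ft³, 42 ft³ left
storage unit 7: place 23 ft³, 19 ft³ left
storage unit 8: place 24 ft³, 76 ft³ left
storage unit 8: place 56 ft³, 20 ft³ left
storage unit 8: place 17 ft³, 3 ft³ left
storage unit 9: place 75 ft³, 25 ft³ left

9 storage units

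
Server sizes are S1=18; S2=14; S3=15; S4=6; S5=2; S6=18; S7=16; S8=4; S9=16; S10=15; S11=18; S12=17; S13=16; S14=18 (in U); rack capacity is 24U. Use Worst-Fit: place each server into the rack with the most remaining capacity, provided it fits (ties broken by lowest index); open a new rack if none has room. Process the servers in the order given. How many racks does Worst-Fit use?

11 racks

rack 1: place S1 (18U), 6U left
rack 2: place S2 (14U), 10U left
rack 3: place S3 (15U), 9U left
rack 2: place S4 (6U), 4U left
rack 3: place S5 (2U), 7U left
rack 4: place S6 (18U), 6U left
rack 5: place S7 (16U), 8U left
rack 5: place S8 (4U), 4U left
rack 6: place S9 (16U), 8U left
rack 7: place S10 (15U), 9U left
rack 8: place S11 (18U), 6U left
rack 9: place S12 (17U), 7U left
rack 10: place S13 (16U), 8U left
rack 11: place S14 (18U), 6U left
Final racks: [18] [14,6] [15,2] [18] [16,4] [16] [15] [18] [17] [16] [18].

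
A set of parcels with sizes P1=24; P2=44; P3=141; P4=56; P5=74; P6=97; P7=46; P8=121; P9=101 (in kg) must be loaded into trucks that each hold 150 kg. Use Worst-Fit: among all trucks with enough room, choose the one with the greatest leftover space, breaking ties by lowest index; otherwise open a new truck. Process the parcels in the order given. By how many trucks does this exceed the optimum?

Worst-Fit: [24,44,56] [141] [74,46] [97] [121] [101] → 6 trucks.
Total size 704 kg; any packing needs at least ⌈704/150⌉ = 5 trucks.
An optimal packing achieves that bound: [141] [121,24] [101,46] [97,44] [74,56] → 5 trucks.
Excess: 6 − 5 = 1.

1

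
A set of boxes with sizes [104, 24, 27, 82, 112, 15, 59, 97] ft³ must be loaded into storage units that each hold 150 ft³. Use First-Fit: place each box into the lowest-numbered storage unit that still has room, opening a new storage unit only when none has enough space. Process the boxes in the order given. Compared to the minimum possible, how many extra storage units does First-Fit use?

First-Fit: [104,24,15] [27,82] [112] [59] [97] → 5 storage units.
Total size 520 ft³; any packing needs at least ⌈520/150⌉ = 4 storage units.
An optimal packing achieves that bound: [112,27] [104,24,15] [97] [82,59] → 4 storage units.
Excess: 5 − 4 = 1.

1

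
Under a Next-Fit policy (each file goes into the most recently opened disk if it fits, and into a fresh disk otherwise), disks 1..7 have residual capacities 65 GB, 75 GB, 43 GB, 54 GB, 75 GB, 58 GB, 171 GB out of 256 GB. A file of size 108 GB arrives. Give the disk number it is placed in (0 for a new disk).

Next-Fit only looks at disk 7, which has 171 GB free.
108 GB fits there.

7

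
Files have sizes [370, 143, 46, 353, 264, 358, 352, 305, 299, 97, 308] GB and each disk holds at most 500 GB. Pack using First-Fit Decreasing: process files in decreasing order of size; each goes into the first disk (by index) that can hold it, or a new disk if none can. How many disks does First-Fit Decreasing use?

8 disks

Sorted descending: 370, 358, 353, 352, 308, 305, 299, 264, 143, 97, 46.
disk 1: place 370 GB, 130 GB left
disk 2: place 358 GB, 142 GB left
disk 3: place 353 GB, 147 GB left
disk 4: place 352 GB, 148 GB left
disk 5: place 308 GB, 192 GB left
disk 6: place 305 GB, 195 GB left
disk 7: place 299 GB, 201 GB left
disk 8: place 264 GB, 236 GB left
disk 3: place 143 GB, 4 GB left
disk 1: place 97 GB, 33 GB left
disk 2: place 46 GB, 96 GB left
Final disks: [370,97] [358,46] [353,143] [352] [308] [305] [299] [264].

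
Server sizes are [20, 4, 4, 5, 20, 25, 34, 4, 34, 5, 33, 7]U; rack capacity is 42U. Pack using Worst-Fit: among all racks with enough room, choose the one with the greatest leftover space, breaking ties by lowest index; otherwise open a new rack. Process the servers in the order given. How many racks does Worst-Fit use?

rack 1: place 20U, 22U left
rack 1: place 4U, 18U left
rack 1: place 4U, 14U left
rack 1: place 5U, 9U left
rack 2: place 20U, 22U left
rack 3: place 25U, 17U left
rack 4: place 34U, 8U left
rack 2: place 4U, 18U left
rack 5: place 34U, 8U left
rack 2: place 5U, 13U left
rack 6: place 33U, 9U left
rack 3: place 7U, 10U left

6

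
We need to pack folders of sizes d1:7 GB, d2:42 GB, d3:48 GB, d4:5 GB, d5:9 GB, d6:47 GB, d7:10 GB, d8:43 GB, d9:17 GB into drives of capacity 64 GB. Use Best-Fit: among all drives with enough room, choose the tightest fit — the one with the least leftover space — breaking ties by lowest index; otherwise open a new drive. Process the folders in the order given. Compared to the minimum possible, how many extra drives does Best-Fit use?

0

Best-Fit: [7,42,5,9] [48,10] [47,17] [43] → 4 drives.
Total size 228 GB; any packing needs at least ⌈228/64⌉ = 4 drives.
So 4 is already optimal.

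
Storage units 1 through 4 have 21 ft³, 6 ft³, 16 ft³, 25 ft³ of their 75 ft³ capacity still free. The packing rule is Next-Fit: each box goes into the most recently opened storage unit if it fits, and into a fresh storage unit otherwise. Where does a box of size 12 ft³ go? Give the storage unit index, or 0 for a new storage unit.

4

Next-Fit only looks at storage unit 4, which has 25 ft³ free.
12 ft³ fits there.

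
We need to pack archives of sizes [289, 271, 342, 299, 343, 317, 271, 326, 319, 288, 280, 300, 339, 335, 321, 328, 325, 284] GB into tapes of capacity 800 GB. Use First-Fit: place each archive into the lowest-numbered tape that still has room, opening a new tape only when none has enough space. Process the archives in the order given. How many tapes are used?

9

Put 289 GB in tape 1; 511 GB remain.
Put 271 GB in tape 1; 240 GB remain.
Put 342 GB in tape 2; 458 GB remain.
Put 299 GB in tape 2; 159 GB remain.
Put 343 GB in tape 3; 457 GB remain.
Put 317 GB in tape 3; 140 GB remain.
Put 271 GB in tape 4; 529 GB remain.
Put 326 GB in tape 4; 203 GB remain.
Put 319 GB in tape 5; 481 GB remain.
Put 288 GB in tape 5; 193 GB remain.
Put 280 GB in tape 6; 520 GB remain.
Put 300 GB in tape 6; 220 GB remain.
Put 339 GB in tape 7; 461 GB remain.
Put 335 GB in tape 7; 126 GB remain.
Put 321 GB in tape 8; 479 GB remain.
Put 328 GB in tape 8; 151 GB remain.
Put 325 GB in tape 9; 475 GB remain.
Put 284 GB in tape 9; 191 GB remain.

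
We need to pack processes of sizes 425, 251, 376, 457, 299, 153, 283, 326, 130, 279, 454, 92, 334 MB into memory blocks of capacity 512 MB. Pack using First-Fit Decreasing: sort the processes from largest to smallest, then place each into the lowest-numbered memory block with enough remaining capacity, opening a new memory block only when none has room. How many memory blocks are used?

10 memory blocks

Sorted descending: 457, 454, 425, 376, 334, 326, 299, 283, 279, 251, 153, 130, 92.
Put 457 MB in memory block 1; 55 MB remain.
Put 454 MB in memory block 2; 58 MB remain.
Put 425 MB in memory block 3; 87 MB remain.
Put 376 MB in memory block 4; 136 MB remain.
Put 334 MB in memory block 5; 178 MB remain.
Put 326 MB in memory block 6; 186 MB remain.
Put 299 MB in memory block 7; 213 MB remain.
Put 283 MB in memory block 8; 229 MB remain.
Put 279 MB in memory block 9; 233 MB remain.
Put 251 MB in memory block 10; 261 MB remain.
Put 153 MB in memory block 5; 25 MB remain.
Put 130 MB in memory block 4; 6 MB remain.
Put 92 MB in memory block 6; 94 MB remain.
Final memory blocks: [457] [454] [425] [376,130] [334,153] [326,92] [299] [283] [279] [251].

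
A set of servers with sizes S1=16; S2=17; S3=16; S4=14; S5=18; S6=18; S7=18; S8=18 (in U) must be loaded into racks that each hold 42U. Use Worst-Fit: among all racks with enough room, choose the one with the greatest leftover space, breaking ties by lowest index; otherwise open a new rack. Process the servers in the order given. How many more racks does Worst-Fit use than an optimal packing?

0

Worst-Fit: [16,17] [16,14] [18,18] [18,18] → 4 racks.
Total size 135U; any packing needs at least ⌈135/42⌉ = 4 racks.
So 4 is already optimal.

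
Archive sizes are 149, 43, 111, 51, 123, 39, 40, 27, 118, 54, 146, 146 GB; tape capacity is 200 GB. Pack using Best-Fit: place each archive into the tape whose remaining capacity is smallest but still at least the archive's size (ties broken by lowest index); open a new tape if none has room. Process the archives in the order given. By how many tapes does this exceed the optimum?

0

Best-Fit: [149,43] [111,51,27] [123,39] [40,118] [54,146] [146] → 6 tapes.
Total size 1047 GB; any packing needs at least ⌈1047/200⌉ = 6 tapes.
So 6 is already optimal.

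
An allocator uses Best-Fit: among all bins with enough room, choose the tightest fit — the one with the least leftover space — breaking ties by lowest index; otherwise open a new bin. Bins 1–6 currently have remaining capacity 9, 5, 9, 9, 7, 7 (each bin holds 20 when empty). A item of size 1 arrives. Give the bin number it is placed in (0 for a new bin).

Bins with room: bin 1 (9), bin 2 (5), bin 3 (9), bin 4 (9), bin 5 (7), bin 6 (7).
Tightest fit is bin 2 with 5 free.

2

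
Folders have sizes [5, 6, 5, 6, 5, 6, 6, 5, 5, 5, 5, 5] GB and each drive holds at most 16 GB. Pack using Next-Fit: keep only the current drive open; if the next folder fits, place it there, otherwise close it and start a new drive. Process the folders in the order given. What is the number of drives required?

5

5 GB → drive 1 (remaining 11 GB)
6 GB → drive 1 (remaining 5 GB)
5 GB → drive 1 (remaining 0 GB)
6 GB → drive 2 (remaining 10 GB)
5 GB → drive 2 (remaining 5 GB)
6 GB → drive 3 (remaining 10 GB)
6 GB → drive 3 (remaining 4 GB)
5 GB → drive 4 (remaining 11 GB)
5 GB → drive 4 (remaining 6 GB)
5 GB → drive 4 (remaining 1 GB)
5 GB → drive 5 (remaining 11 GB)
5 GB → drive 5 (remaining 6 GB)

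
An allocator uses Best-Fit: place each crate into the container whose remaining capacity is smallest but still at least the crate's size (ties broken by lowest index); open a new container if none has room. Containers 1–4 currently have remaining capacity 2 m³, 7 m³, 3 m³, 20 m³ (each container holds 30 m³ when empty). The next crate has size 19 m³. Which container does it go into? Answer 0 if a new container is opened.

4

Containers with room: container 4 (20 m³).
Tightest fit is container 4 with 20 m³ free.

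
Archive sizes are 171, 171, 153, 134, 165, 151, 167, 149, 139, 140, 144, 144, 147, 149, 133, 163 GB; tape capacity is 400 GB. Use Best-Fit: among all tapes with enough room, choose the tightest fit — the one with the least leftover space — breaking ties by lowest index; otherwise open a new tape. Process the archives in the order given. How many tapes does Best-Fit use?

tape 1: place 171 GB, 229 GB left
tape 1: place 171 GB, 58 GB left
tape 2: place 153 GB, 247 GB left
tape 2: place 134 GB, 113 GB left
tape 3: place 165 GB, 235 GB left
tape 3: place 151 GB, 84 GB left
tape 4: place 167 GB, 233 GB left
tape 4: place 149 GB, 84 GB left
tape 5: place 139 GB, 261 GB left
tape 5: place 140 GB, 121 GB left
tape 6: place 144 GB, 256 GB left
tape 6: place 144 GB, 112 GB left
tape 7: place 147 GB, 253 GB left
tape 7: place 149 GB, 104 GB left
tape 8: place 133 GB, 267 GB left
tape 8: place 163 GB, 104 GB left
Final tapes: [171,171] [153,134] [165,151] [167,149] [139,140] [144,144] [147,149] [133,163].

8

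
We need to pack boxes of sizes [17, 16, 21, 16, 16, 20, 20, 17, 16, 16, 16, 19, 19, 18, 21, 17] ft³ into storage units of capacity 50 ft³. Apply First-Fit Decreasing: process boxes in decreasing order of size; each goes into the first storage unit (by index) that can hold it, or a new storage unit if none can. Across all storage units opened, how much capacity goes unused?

Sorted descending: 21, 21, 20, 20, 19, 19, 18, 17, 17, 17, 16, 16, 16, 16, 16, 16.
21 ft³ → storage unit 1 (remaining 29 ft³)
21 ft³ → storage unit 1 (remaining 8 ft³)
20 ft³ → storage unit 2 (remaining 30 ft³)
20 ft³ → storage unit 2 (remaining 10 ft³)
19 ft³ → storage unit 3 (remaining 31 ft³)
19 ft³ → storage unit 3 (remaining 12 ft³)
18 ft³ → storage unit 4 (remaining 32 ft³)
17 ft³ → storage unit 4 (remaining 15 ft³)
17 ft³ → storage unit 5 (remaining 33 ft³)
17 ft³ → storage unit 5 (remaining 16 ft³)
16 ft³ → storage unit 5 (remaining 0 ft³)
16 ft³ → storage unit 6 (remaining 34 ft³)
16 ft³ → storage unit 6 (remaining 18 ft³)
16 ft³ → storage unit 6 (remaining 2 ft³)
16 ft³ → storage unit 7 (remaining 34 ft³)
16 ft³ → storage unit 7 (remaining 18 ft³)
7 storage units × 50 ft³ = 350 ft³; used 285 ft³; unused 65 ft³.

65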